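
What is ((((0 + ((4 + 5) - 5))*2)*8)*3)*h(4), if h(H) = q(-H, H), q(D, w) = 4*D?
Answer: -3072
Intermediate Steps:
h(H) = -4*H (h(H) = 4*(-H) = -4*H)
((((0 + ((4 + 5) - 5))*2)*8)*3)*h(4) = ((((0 + ((4 + 5) - 5))*2)*8)*3)*(-4*4) = ((((0 + (9 - 5))*2)*8)*3)*(-16) = ((((0 + 4)*2)*8)*3)*(-16) = (((4*2)*8)*3)*(-16) = ((8*8)*3)*(-16) = (64*3)*(-16) = 192*(-16) = -3072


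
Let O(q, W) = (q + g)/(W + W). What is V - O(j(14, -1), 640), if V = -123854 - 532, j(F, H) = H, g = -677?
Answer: -79606701/640 ≈ -1.2439e+5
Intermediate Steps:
O(q, W) = (-677 + q)/(2*W) (O(q, W) = (q - 677)/(W + W) = (-677 + q)/((2*W)) = (-677 + q)*(1/(2*W)) = (-677 + q)/(2*W))
V = -124386
V - O(j(14, -1), 640) = -124386 - (-677 - 1)/(2*640) = -124386 - (-678)/(2*640) = -124386 - 1*(-339/640) = -124386 + 339/640 = -79606701/640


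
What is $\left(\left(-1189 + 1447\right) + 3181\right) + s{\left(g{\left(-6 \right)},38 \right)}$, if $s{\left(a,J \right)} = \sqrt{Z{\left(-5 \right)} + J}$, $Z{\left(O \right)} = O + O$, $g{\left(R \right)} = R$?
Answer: $3439 + 2 \sqrt{7} \approx 3444.3$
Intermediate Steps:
$Z{\left(O \right)} = 2 O$
$s{\left(a,J \right)} = \sqrt{-10 + J}$ ($s{\left(a,J \right)} = \sqrt{2 \left(-5\right) + J} = \sqrt{-10 + J}$)
$\left(\left(-1189 + 1447\right) + 3181\right) + s{\left(g{\left(-6 \right)},38 \right)} = \left(\left(-1189 + 1447\right) + 3181\right) + \sqrt{-10 + 38} = \left(258 + 3181\right) + \sqrt{28} = 3439 + 2 \sqrt{7}$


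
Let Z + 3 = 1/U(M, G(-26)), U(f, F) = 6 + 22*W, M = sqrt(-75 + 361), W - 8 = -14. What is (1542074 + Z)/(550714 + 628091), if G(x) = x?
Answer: 38860189/29705886 ≈ 1.3082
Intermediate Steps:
W = -6 (W = 8 - 14 = -6)
M = sqrt(286) ≈ 16.912
U(f, F) = -126 (U(f, F) = 6 + 22*(-6) = 6 - 132 = -126)
Z = -379/126 (Z = -3 + 1/(-126) = -3 - 1/126 = -379/126 ≈ -3.0079)
(1542074 + Z)/(550714 + 628091) = (1542074 - 379/126)/(550714 + 628091) = (194300945/126)/1178805 = (194300945/126)*(1/1178805) = 38860189/29705886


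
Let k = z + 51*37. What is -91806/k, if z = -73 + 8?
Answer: -45903/911 ≈ -50.388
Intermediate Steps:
z = -65
k = 1822 (k = -65 + 51*37 = -65 + 1887 = 1822)
-91806/k = -91806/1822 = -91806*1/1822 = -45903/911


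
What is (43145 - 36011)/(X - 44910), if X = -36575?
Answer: -7134/81485 ≈ -0.087550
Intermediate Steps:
(43145 - 36011)/(X - 44910) = (43145 - 36011)/(-36575 - 44910) = 7134/(-81485) = 7134*(-1/81485) = -7134/81485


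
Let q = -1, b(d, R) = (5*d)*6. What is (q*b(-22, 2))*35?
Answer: 23100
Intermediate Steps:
b(d, R) = 30*d
(q*b(-22, 2))*35 = -30*(-22)*35 = -1*(-660)*35 = 660*35 = 23100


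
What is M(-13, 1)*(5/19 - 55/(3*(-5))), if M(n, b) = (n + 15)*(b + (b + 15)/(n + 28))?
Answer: 13888/855 ≈ 16.243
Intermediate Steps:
M(n, b) = (15 + n)*(b + (15 + b)/(28 + n))
M(-13, 1)*(5/19 - 55/(3*(-5))) = ((225 + 15*(-13) + 435*1 + 1*(-13)² + 44*1*(-13))/(28 - 13))*(5/19 - 55/(3*(-5))) = ((225 - 195 + 435 + 1*169 - 572)/15)*(5*(1/19) - 55/(-15)) = ((225 - 195 + 435 + 169 - 572)/15)*(5/19 - 55*(-1/15)) = ((1/15)*62)*(5/19 + 11/3) = (62/15)*(224/57) = 13888/855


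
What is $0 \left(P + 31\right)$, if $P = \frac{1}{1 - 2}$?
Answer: $0$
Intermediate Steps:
$P = -1$ ($P = \frac{1}{-1} = -1$)
$0 \left(P + 31\right) = 0 \left(-1 + 31\right) = 0 \cdot 30 = 0$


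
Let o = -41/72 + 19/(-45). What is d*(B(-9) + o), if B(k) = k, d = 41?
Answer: -49159/120 ≈ -409.66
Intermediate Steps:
o = -119/120 (o = -41*1/72 + 19*(-1/45) = -41/72 - 19/45 = -119/120 ≈ -0.99167)
d*(B(-9) + o) = 41*(-9 - 119/120) = 41*(-1199/120) = -49159/120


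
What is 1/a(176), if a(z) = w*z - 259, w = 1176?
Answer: 1/206717 ≈ 4.8375e-6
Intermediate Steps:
a(z) = -259 + 1176*z (a(z) = 1176*z - 259 = -259 + 1176*z)
1/a(176) = 1/(-259 + 1176*176) = 1/(-259 + 206976) = 1/206717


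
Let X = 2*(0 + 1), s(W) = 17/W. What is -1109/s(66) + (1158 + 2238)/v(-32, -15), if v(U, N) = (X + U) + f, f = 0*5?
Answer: -375592/85 ≈ -4418.7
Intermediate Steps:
f = 0
X = 2 (X = 2*1 = 2)
v(U, N) = 2 + U (v(U, N) = (2 + U) + 0 = 2 + U)
-1109/s(66) + (1158 + 2238)/v(-32, -15) = -1109/(17/66) + (1158 + 2238)/(2 - 32) = -1109/(17*(1/66)) + 3396/(-30) = -1109/17/66 + 3396*(-1/30) = -1109*66/17 - 566/5 = -73194/17 - 566/5 = -375592/85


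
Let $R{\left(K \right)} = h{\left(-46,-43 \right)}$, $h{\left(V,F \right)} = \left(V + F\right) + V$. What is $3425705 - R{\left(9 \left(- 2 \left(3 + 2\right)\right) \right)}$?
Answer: $3425840$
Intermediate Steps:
$h{\left(V,F \right)} = F + 2 V$ ($h{\left(V,F \right)} = \left(F + V\right) + V = F + 2 V$)
$R{\left(K \right)} = -135$ ($R{\left(K \right)} = -43 + 2 \left(-46\right) = -43 - 92 = -135$)
$3425705 - R{\left(9 \left(- 2 \left(3 + 2\right)\right) \right)} = 3425705 - -135 = 3425705 + 135 = 3425840$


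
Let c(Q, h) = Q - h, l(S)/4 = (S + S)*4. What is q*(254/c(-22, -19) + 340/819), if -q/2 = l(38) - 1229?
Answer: -138004/63 ≈ -2190.5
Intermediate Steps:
l(S) = 32*S (l(S) = 4*((S + S)*4) = 4*((2*S)*4) = 4*(8*S) = 32*S)
q = 26 (q = -2*(32*38 - 1229) = -2*(1216 - 1229) = -2*(-13) = 26)
q*(254/c(-22, -19) + 340/819) = 26*(254/(-22 - 1*(-19)) + 340/819) = 26*(254/(-22 + 19) + 340*(1/819)) = 26*(254/(-3) + 340/819) = 26*(254*(-1/3) + 340/819) = 26*(-254/3 + 340/819) = 26*(-69002/819) = -138004/63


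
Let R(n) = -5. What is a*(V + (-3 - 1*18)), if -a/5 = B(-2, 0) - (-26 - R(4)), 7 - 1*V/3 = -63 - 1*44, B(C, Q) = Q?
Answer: -33705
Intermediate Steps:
V = 342 (V = 21 - 3*(-63 - 1*44) = 21 - 3*(-63 - 44) = 21 - 3*(-107) = 21 + 321 = 342)
a = -105 (a = -5*(0 - (-26 - 1*(-5))) = -5*(0 - (-26 + 5)) = -5*(0 - 1*(-21)) = -5*(0 + 21) = -5*21 = -105)
a*(V + (-3 - 1*18)) = -105*(342 + (-3 - 1*18)) = -105*(342 + (-3 - 18)) = -105*(342 - 21) = -105*321 = -33705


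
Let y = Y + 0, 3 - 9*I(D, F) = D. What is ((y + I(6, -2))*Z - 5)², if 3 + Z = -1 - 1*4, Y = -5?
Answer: 12769/9 ≈ 1418.8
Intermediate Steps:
I(D, F) = ⅓ - D/9
Z = -8 (Z = -3 + (-1 - 1*4) = -3 + (-1 - 4) = -3 - 5 = -8)
y = -5 (y = -5 + 0 = -5)
((y + I(6, -2))*Z - 5)² = ((-5 + (⅓ - ⅑*6))*(-8) - 5)² = ((-5 + (⅓ - ⅔))*(-8) - 5)² = ((-5 - ⅓)*(-8) - 5)² = (-16/3*(-8) - 5)² = (128/3 - 5)² = (113/3)² = 12769/9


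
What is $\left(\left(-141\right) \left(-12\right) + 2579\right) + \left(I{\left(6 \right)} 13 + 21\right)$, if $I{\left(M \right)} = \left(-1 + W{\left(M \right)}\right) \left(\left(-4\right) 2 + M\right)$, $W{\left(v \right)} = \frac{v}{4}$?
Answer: $4279$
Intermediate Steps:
$W{\left(v \right)} = \frac{v}{4}$ ($W{\left(v \right)} = v \frac{1}{4} = \frac{v}{4}$)
$I{\left(M \right)} = \left(-1 + \frac{M}{4}\right) \left(-8 + M\right)$ ($I{\left(M \right)} = \left(-1 + \frac{M}{4}\right) \left(\left(-4\right) 2 + M\right) = \left(-1 + \frac{M}{4}\right) \left(-8 + M\right)$)
$\left(\left(-141\right) \left(-12\right) + 2579\right) + \left(I{\left(6 \right)} 13 + 21\right) = \left(\left(-141\right) \left(-12\right) + 2579\right) + \left(\left(8 - 18 + \frac{6^{2}}{4}\right) 13 + 21\right) = \left(1692 + 2579\right) + \left(\left(8 - 18 + \frac{1}{4} \cdot 36\right) 13 + 21\right) = 4271 + \left(\left(8 - 18 + 9\right) 13 + 21\right) = 4271 + \left(\left(-1\right) 13 + 21\right) = 4271 + \left(-13 + 21\right) = 4271 + 8 = 4279$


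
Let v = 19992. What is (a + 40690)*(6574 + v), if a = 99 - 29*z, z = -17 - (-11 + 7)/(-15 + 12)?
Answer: 3293174492/3 ≈ 1.0977e+9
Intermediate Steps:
z = -55/3 (z = -17 - (-4)/(-3) = -17 - (-4)*(-1)/3 = -17 - 1*4/3 = -17 - 4/3 = -55/3 ≈ -18.333)
a = 1892/3 (a = 99 - 29*(-55/3) = 99 + 1595/3 = 1892/3 ≈ 630.67)
(a + 40690)*(6574 + v) = (1892/3 + 40690)*(6574 + 19992) = (123962/3)*26566 = 3293174492/3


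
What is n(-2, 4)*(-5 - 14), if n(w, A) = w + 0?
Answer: 38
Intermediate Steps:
n(w, A) = w
n(-2, 4)*(-5 - 14) = -2*(-5 - 14) = -2*(-19) = 38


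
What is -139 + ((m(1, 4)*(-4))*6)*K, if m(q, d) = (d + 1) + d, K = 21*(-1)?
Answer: 4397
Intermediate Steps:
K = -21
m(q, d) = 1 + 2*d (m(q, d) = (1 + d) + d = 1 + 2*d)
-139 + ((m(1, 4)*(-4))*6)*K = -139 + (((1 + 2*4)*(-4))*6)*(-21) = -139 + (((1 + 8)*(-4))*6)*(-21) = -139 + ((9*(-4))*6)*(-21) = -139 - 36*6*(-21) = -139 - 216*(-21) = -139 + 4536 = 4397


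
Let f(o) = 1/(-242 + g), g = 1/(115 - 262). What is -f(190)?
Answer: 147/35575 ≈ 0.0041321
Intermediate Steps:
g = -1/147 (g = 1/(-147) = -1/147 ≈ -0.0068027)
f(o) = -147/35575 (f(o) = 1/(-242 - 1/147) = 1/(-35575/147) = -147/35575)
-f(190) = -1*(-147/35575) = 147/35575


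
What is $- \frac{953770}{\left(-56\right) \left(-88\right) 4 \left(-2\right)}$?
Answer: $\frac{476885}{19712} \approx 24.193$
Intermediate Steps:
$- \frac{953770}{\left(-56\right) \left(-88\right) 4 \left(-2\right)} = - \frac{953770}{4928 \left(-8\right)} = - \frac{953770}{-39424} = \left(-953770\right) \left(- \frac{1}{39424}\right) = \frac{476885}{19712}$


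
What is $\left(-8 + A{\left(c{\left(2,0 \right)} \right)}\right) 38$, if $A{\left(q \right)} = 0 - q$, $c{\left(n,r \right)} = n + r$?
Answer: $-380$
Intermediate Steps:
$A{\left(q \right)} = - q$
$\left(-8 + A{\left(c{\left(2,0 \right)} \right)}\right) 38 = \left(-8 - \left(2 + 0\right)\right) 38 = \left(-8 - 2\right) 38 = \left(-10\right) 38 = -380$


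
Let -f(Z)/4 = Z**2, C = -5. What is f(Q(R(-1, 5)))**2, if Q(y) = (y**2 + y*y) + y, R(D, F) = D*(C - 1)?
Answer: 592240896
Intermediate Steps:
R(D, F) = -6*D (R(D, F) = D*(-5 - 1) = D*(-6) = -6*D)
Q(y) = y + 2*y**2 (Q(y) = (y**2 + y**2) + y = 2*y**2 + y = y + 2*y**2)
f(Z) = -4*Z**2
f(Q(R(-1, 5)))**2 = (-4*36*(1 + 2*(-6*(-1)))**2)**2 = (-4*36*(1 + 2*6)**2)**2 = (-4*36*(1 + 12)**2)**2 = (-4*(6*13)**2)**2 = (-4*78**2)**2 = (-4*6084)**2 = (-24336)**2 = 592240896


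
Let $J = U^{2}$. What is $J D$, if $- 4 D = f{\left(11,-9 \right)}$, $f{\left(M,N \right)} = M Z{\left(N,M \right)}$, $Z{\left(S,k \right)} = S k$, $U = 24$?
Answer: $156816$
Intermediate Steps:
$J = 576$ ($J = 24^{2} = 576$)
$f{\left(M,N \right)} = N M^{2}$ ($f{\left(M,N \right)} = M N M = M M N = N M^{2}$)
$D = \frac{1089}{4}$ ($D = - \frac{\left(-9\right) 11^{2}}{4} = - \frac{\left(-9\right) 121}{4} = \left(- \frac{1}{4}\right) \left(-1089\right) = \frac{1089}{4} \approx 272.25$)
$J D = 576 \cdot \frac{1089}{4} = 156816$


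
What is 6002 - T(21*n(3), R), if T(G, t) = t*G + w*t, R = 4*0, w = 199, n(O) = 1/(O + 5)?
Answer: 6002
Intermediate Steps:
n(O) = 1/(5 + O)
R = 0
T(G, t) = 199*t + G*t (T(G, t) = t*G + 199*t = G*t + 199*t = 199*t + G*t)
6002 - T(21*n(3), R) = 6002 - 0*(199 + 21/(5 + 3)) = 6002 - 0*(199 + 21/8) = 6002 - 0*1613/8 = 6002 - 1*0 = 6002 + 0 = 6002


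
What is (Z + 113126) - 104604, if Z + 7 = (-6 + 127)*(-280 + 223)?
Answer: 1618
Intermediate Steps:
Z = -6904 (Z = -7 + (-6 + 127)*(-280 + 223) = -7 + 121*(-57) = -7 - 6897 = -6904)
(Z + 113126) - 104604 = (-6904 + 113126) - 104604 = 106222 - 104604 = 1618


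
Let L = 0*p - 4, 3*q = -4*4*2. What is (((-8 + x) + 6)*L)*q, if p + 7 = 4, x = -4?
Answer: -256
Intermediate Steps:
q = -32/3 (q = (-4*4*2)/3 = (-16*2)/3 = (⅓)*(-32) = -32/3 ≈ -10.667)
p = -3 (p = -7 + 4 = -3)
L = -4 (L = 0*(-3) - 4 = 0 - 4 = -4)
(((-8 + x) + 6)*L)*q = (((-8 - 4) + 6)*(-4))*(-32/3) = ((-12 + 6)*(-4))*(-32/3) = -6*(-4)*(-32/3) = 24*(-32/3) = -256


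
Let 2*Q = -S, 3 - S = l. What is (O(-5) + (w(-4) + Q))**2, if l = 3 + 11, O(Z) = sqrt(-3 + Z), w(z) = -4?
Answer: -23/4 + 6*I*sqrt(2) ≈ -5.75 + 8.4853*I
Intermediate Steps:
l = 14
S = -11 (S = 3 - 1*14 = 3 - 14 = -11)
Q = 11/2 (Q = (-1*(-11))/2 = (1/2)*11 = 11/2 ≈ 5.5000)
(O(-5) + (w(-4) + Q))**2 = (sqrt(-3 - 5) + (-4 + 11/2))**2 = (sqrt(-8) + 3/2)**2 = (2*I*sqrt(2) + 3/2)**2 = (3/2 + 2*I*sqrt(2))**2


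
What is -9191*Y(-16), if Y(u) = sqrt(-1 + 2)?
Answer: -9191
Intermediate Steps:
Y(u) = 1 (Y(u) = sqrt(1) = 1)
-9191*Y(-16) = -9191*1 = -9191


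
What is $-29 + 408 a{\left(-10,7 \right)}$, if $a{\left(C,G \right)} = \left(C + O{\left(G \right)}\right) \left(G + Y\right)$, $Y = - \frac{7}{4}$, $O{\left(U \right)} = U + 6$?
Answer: $6397$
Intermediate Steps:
$O{\left(U \right)} = 6 + U$
$Y = - \frac{7}{4}$ ($Y = \left(-7\right) \frac{1}{4} = - \frac{7}{4} \approx -1.75$)
$a{\left(C,G \right)} = \left(- \frac{7}{4} + G\right) \left(6 + C + G\right)$ ($a{\left(C,G \right)} = \left(C + \left(6 + G\right)\right) \left(G - \frac{7}{4}\right) = \left(6 + C + G\right) \left(- \frac{7}{4} + G\right) = \left(- \frac{7}{4} + G\right) \left(6 + C + G\right)$)
$-29 + 408 a{\left(-10,7 \right)} = -29 + 408 \left(- \frac{21}{2} + 7^{2} - - \frac{35}{2} + \frac{17}{4} \cdot 7 - 70\right) = -29 + 408 \left(- \frac{21}{2} + 49 + \frac{35}{2} + \frac{119}{4} - 70\right) = -29 + 408 \cdot \frac{63}{4} = -29 + 6426 = 6397$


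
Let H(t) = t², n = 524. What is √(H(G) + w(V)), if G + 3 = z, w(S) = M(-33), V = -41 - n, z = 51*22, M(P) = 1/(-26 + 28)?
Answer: √5008646/2 ≈ 1119.0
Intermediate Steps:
M(P) = ½ (M(P) = 1/2 = ½)
z = 1122
V = -565 (V = -41 - 1*524 = -41 - 524 = -565)
w(S) = ½
G = 1119 (G = -3 + 1122 = 1119)
√(H(G) + w(V)) = √(1119² + ½) = √(1252161 + ½) = √(2504323/2) = √5008646/2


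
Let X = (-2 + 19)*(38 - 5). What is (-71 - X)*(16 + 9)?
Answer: -15800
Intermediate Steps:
X = 561 (X = 17*33 = 561)
(-71 - X)*(16 + 9) = (-71 - 1*561)*(16 + 9) = (-71 - 561)*25 = -632*25 = -15800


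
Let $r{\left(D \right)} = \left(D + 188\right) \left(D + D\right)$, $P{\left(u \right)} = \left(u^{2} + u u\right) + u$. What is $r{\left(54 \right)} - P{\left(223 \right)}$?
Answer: $-73545$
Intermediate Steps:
$P{\left(u \right)} = u + 2 u^{2}$ ($P{\left(u \right)} = \left(u^{2} + u^{2}\right) + u = 2 u^{2} + u = u + 2 u^{2}$)
$r{\left(D \right)} = 2 D \left(188 + D\right)$ ($r{\left(D \right)} = \left(188 + D\right) 2 D = 2 D \left(188 + D\right)$)
$r{\left(54 \right)} - P{\left(223 \right)} = 2 \cdot 54 \left(188 + 54\right) - 223 \left(1 + 2 \cdot 223\right) = 2 \cdot 54 \cdot 242 - 223 \left(1 + 446\right) = 26136 - 223 \cdot 447 = 26136 - 99681 = -73545$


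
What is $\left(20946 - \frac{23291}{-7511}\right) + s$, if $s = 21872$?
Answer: $\frac{321629289}{7511} \approx 42821.0$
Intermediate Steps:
$\left(20946 - \frac{23291}{-7511}\right) + s = \left(20946 - \frac{23291}{-7511}\right) + 21872 = \left(20946 - - \frac{23291}{7511}\right) + 21872 = \left(20946 + \frac{23291}{7511}\right) + 21872 = \frac{157348697}{7511} + 21872 = \frac{321629289}{7511}$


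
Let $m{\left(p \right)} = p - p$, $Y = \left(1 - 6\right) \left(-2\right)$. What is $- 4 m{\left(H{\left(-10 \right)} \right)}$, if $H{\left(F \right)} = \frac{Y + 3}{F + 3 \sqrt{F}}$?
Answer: $0$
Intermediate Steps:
$Y = 10$ ($Y = \left(1 - 6\right) \left(-2\right) = \left(-5\right) \left(-2\right) = 10$)
$H{\left(F \right)} = \frac{13}{F + 3 \sqrt{F}}$ ($H{\left(F \right)} = \frac{10 + 3}{F + 3 \sqrt{F}} = \frac{13}{F + 3 \sqrt{F}}$)
$m{\left(p \right)} = 0$
$- 4 m{\left(H{\left(-10 \right)} \right)} = \left(-4\right) 0 = 0$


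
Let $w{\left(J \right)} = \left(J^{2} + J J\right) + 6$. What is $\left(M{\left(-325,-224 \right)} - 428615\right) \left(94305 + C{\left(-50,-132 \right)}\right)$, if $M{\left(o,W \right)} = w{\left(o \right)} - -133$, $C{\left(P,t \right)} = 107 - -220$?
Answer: $-20556530832$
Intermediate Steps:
$C{\left(P,t \right)} = 327$ ($C{\left(P,t \right)} = 107 + 220 = 327$)
$w{\left(J \right)} = 6 + 2 J^{2}$ ($w{\left(J \right)} = \left(J^{2} + J^{2}\right) + 6 = 2 J^{2} + 6 = 6 + 2 J^{2}$)
$M{\left(o,W \right)} = 139 + 2 o^{2}$ ($M{\left(o,W \right)} = \left(6 + 2 o^{2}\right) - -133 = \left(6 + 2 o^{2}\right) + 133 = 139 + 2 o^{2}$)
$\left(M{\left(-325,-224 \right)} - 428615\right) \left(94305 + C{\left(-50,-132 \right)}\right) = \left(\left(139 + 2 \left(-325\right)^{2}\right) - 428615\right) \left(94305 + 327\right) = \left(\left(139 + 2 \cdot 105625\right) - 428615\right) 94632 = \left(\left(139 + 211250\right) - 428615\right) 94632 = \left(211389 - 428615\right) 94632 = \left(-217226\right) 94632 = -20556530832$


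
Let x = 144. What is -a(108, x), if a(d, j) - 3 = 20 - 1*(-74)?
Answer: -97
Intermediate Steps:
a(d, j) = 97 (a(d, j) = 3 + (20 - 1*(-74)) = 3 + (20 + 74) = 3 + 94 = 97)
-a(108, x) = -1*97 = -97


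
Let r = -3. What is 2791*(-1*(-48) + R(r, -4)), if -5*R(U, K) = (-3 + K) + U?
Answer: 139550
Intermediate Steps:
R(U, K) = ⅗ - K/5 - U/5 (R(U, K) = -((-3 + K) + U)/5 = -(-3 + K + U)/5 = ⅗ - K/5 - U/5)
2791*(-1*(-48) + R(r, -4)) = 2791*(-1*(-48) + (⅗ - ⅕*(-4) - ⅕*(-3))) = 2791*(48 + (⅗ + ⅘ + ⅗)) = 2791*(48 + 2) = 2791*50 = 139550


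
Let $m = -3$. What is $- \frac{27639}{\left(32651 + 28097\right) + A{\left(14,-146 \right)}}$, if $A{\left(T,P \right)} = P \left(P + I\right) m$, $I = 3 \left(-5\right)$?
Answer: $\frac{27639}{9770} \approx 2.829$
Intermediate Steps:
$I = -15$
$A{\left(T,P \right)} = - 3 P \left(-15 + P\right)$ ($A{\left(T,P \right)} = P \left(P - 15\right) \left(-3\right) = P \left(-15 + P\right) \left(-3\right) = - 3 P \left(-15 + P\right)$)
$- \frac{27639}{\left(32651 + 28097\right) + A{\left(14,-146 \right)}} = - \frac{27639}{\left(32651 + 28097\right) + 3 \left(-146\right) \left(15 - -146\right)} = - \frac{27639}{60748 + 3 \left(-146\right) \left(15 + 146\right)} = - \frac{27639}{60748 + 3 \left(-146\right) 161} = - \frac{27639}{60748 - 70518} = - \frac{27639}{-9770} = \left(-27639\right) \left(- \frac{1}{9770}\right) = \frac{27639}{9770}$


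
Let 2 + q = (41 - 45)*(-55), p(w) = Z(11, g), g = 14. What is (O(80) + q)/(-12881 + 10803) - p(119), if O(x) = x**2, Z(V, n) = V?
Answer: -14738/1039 ≈ -14.185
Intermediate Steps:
p(w) = 11
q = 218 (q = -2 + (41 - 45)*(-55) = -2 - 4*(-55) = -2 + 220 = 218)
(O(80) + q)/(-12881 + 10803) - p(119) = (80**2 + 218)/(-12881 + 10803) - 1*11 = (6400 + 218)/(-2078) - 11 = 6618*(-1/2078) - 11 = -3309/1039 - 11 = -14738/1039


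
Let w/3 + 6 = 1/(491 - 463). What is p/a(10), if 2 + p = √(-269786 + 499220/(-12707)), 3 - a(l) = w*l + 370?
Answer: 28/2633 - 14*I*√43568108698854/33457531 ≈ 0.010634 - 2.762*I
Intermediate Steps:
w = -501/28 (w = -18 + 3/(491 - 463) = -18 + 3/28 = -501/28 ≈ -17.893)
a(l) = -367 + 501*l/28 (a(l) = 3 - (-501*l/28 + 370) = 3 - (370 - 501*l/28) = 3 + (-370 + 501*l/28) = -367 + 501*l/28)
p = -2 + I*√43568108698854/12707 (p = -2 + √(-269786 + 499220/(-12707)) = -2 + √(-269786 + 499220*(-1/12707)) = -2 + √(-269786 - 499220/12707) = -2 + √(-3428669922/12707) = -2 + I*√43568108698854/12707 ≈ -2.0 + 519.45*I)
p/a(10) = (-2 + I*√43568108698854/12707)/(-367 + (501/28)*10) = (-2 + I*√43568108698854/12707)/(-367 + 2505/14) = (-2 + I*√43568108698854/12707)/(-2633/14) = (-2 + I*√43568108698854/12707)*(-14/2633) = 28/2633 - 14*I*√43568108698854/33457531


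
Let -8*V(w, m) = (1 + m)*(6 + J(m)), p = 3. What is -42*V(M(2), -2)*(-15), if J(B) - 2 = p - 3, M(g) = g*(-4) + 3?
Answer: 630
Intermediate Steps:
M(g) = 3 - 4*g (M(g) = -4*g + 3 = 3 - 4*g)
J(B) = 2 (J(B) = 2 + (3 - 3) = 2 + 0 = 2)
V(w, m) = -1 - m (V(w, m) = -(1 + m)*(6 + 2)/8 = -(1 + m)*8/8 = -(8 + 8*m)/8 = -1 - m)
-42*V(M(2), -2)*(-15) = -42*(-1 - 1*(-2))*(-15) = -42*(-1 + 2)*(-15) = -42*1*(-15) = -42*(-15) = 630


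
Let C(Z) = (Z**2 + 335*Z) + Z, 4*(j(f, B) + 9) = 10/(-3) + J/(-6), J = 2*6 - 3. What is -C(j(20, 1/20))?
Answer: 1915655/576 ≈ 3325.8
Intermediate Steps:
J = 9 (J = 12 - 3 = 9)
j(f, B) = -245/24 (j(f, B) = -9 + (10/(-3) + 9/(-6))/4 = -9 + (10*(-1/3) + 9*(-1/6))/4 = -9 + (-10/3 - 3/2)/4 = -9 + (1/4)*(-29/6) = -9 - 29/24 = -245/24)
C(Z) = Z**2 + 336*Z
-C(j(20, 1/20)) = -(-245)*(336 - 245/24)/24 = -(-245)*7819/(24*24) = -1*(-1915655/576) = 1915655/576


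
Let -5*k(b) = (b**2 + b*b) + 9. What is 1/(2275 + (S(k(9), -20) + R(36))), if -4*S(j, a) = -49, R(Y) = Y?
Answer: 4/9293 ≈ 0.00043043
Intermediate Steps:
k(b) = -9/5 - 2*b**2/5 (k(b) = -((b**2 + b*b) + 9)/5 = -((b**2 + b**2) + 9)/5 = -(2*b**2 + 9)/5 = -(9 + 2*b**2)/5 = -9/5 - 2*b**2/5)
S(j, a) = 49/4 (S(j, a) = -1/4*(-49) = 49/4)
1/(2275 + (S(k(9), -20) + R(36))) = 1/(2275 + (49/4 + 36)) = 1/(2275 + 193/4) = 1/(9293/4) = 4/9293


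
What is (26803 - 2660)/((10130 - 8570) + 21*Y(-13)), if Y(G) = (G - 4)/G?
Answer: 313859/20637 ≈ 15.209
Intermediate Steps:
Y(G) = (-4 + G)/G
(26803 - 2660)/((10130 - 8570) + 21*Y(-13)) = (26803 - 2660)/((10130 - 8570) + 21*((-4 - 13)/(-13))) = 24143/(1560 + 21*(-1/13*(-17))) = 24143/(1560 + 21*(17/13)) = 24143/(1560 + 357/13) = 24143/(20637/13) = 24143*(13/20637) = 313859/20637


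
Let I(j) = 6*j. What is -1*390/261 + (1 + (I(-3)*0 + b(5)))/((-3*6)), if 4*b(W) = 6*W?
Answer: -2053/1044 ≈ -1.9665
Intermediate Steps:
b(W) = 3*W/2 (b(W) = (6*W)/4 = 3*W/2)
-1*390/261 + (1 + (I(-3)*0 + b(5)))/((-3*6)) = -1*390/261 + (1 + ((6*(-3))*0 + (3/2)*5))/((-3*6)) = -390*1/261 + (1 + (-18*0 + 15/2))/(-18) = -130/87 + (1 + (0 + 15/2))*(-1/18) = -130/87 + (1 + 15/2)*(-1/18) = -130/87 + (17/2)*(-1/18) = -130/87 - 17/36 = -2053/1044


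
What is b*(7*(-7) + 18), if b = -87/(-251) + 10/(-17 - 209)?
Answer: -265856/28363 ≈ -9.3733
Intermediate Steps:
b = 8576/28363 (b = -87*(-1/251) + 10/(-226) = 87/251 + 10*(-1/226) = 87/251 - 5/113 = 8576/28363 ≈ 0.30237)
b*(7*(-7) + 18) = 8576*(7*(-7) + 18)/28363 = 8576*(-49 + 18)/28363 = (8576/28363)*(-31) = -265856/28363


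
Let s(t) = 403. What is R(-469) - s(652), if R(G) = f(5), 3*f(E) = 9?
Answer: -400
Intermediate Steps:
f(E) = 3 (f(E) = (⅓)*9 = 3)
R(G) = 3
R(-469) - s(652) = 3 - 1*403 = 3 - 403 = -400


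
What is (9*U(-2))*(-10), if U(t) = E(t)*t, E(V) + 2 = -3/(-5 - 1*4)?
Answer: -300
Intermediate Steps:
E(V) = -5/3 (E(V) = -2 - 3/(-5 - 1*4) = -2 - 3/(-5 - 4) = -2 - 3/(-9) = -2 - 3*(-⅑) = -2 + ⅓ = -5/3)
U(t) = -5*t/3
(9*U(-2))*(-10) = (9*(-5/3*(-2)))*(-10) = (9*(10/3))*(-10) = 30*(-10) = -300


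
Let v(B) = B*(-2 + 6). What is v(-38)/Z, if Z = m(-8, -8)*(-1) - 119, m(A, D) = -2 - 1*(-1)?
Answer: 76/59 ≈ 1.2881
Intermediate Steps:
v(B) = 4*B (v(B) = B*4 = 4*B)
m(A, D) = -1 (m(A, D) = -2 + 1 = -1)
Z = -118 (Z = -1*(-1) - 119 = 1 - 119 = -118)
v(-38)/Z = (4*(-38))/(-118) = -152*(-1/118) = 76/59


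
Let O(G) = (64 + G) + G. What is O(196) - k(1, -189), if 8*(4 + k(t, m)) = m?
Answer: 3869/8 ≈ 483.63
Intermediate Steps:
k(t, m) = -4 + m/8
O(G) = 64 + 2*G
O(196) - k(1, -189) = (64 + 2*196) - (-4 + (1/8)*(-189)) = (64 + 392) - (-4 - 189/8) = 456 - 1*(-221/8) = 456 + 221/8 = 3869/8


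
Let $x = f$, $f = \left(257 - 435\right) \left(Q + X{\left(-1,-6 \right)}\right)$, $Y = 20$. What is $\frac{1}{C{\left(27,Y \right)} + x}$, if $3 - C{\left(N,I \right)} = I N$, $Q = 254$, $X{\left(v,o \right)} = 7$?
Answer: $- \frac{1}{46995} \approx -2.1279 \cdot 10^{-5}$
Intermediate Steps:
$f = -46458$ ($f = \left(257 - 435\right) \left(254 + 7\right) = \left(-178\right) 261 = -46458$)
$C{\left(N,I \right)} = 3 - I N$
$x = -46458$
$\frac{1}{C{\left(27,Y \right)} + x} = \frac{1}{\left(3 - 20 \cdot 27\right) - 46458} = \frac{1}{\left(3 - 540\right) - 46458} = \frac{1}{-537 - 46458} = \frac{1}{-46995} = - \frac{1}{46995}$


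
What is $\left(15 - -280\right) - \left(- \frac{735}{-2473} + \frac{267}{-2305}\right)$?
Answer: $\frac{1680544291}{5700265} \approx 294.82$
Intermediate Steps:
$\left(15 - -280\right) - \left(- \frac{735}{-2473} + \frac{267}{-2305}\right) = \left(15 + 280\right) - \left(\left(-735\right) \left(- \frac{1}{2473}\right) + 267 \left(- \frac{1}{2305}\right)\right) = 295 - \left(\frac{735}{2473} - \frac{267}{2305}\right) = 295 - \frac{1033884}{5700265} = \frac{1680544291}{5700265}$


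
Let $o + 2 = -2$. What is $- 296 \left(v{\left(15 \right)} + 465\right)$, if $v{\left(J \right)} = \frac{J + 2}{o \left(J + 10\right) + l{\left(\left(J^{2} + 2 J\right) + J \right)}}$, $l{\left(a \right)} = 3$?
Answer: $- \frac{13346048}{97} \approx -1.3759 \cdot 10^{5}$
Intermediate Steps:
$o = -4$ ($o = -2 - 2 = -4$)
$v{\left(J \right)} = \frac{2 + J}{-37 - 4 J}$ ($v{\left(J \right)} = \frac{J + 2}{- 4 \left(J + 10\right) + 3} = \frac{2 + J}{- 4 \left(10 + J\right) + 3} = \frac{2 + J}{\left(-40 - 4 J\right) + 3} = \frac{2 + J}{-37 - 4 J}$)
$- 296 \left(v{\left(15 \right)} + 465\right) = - 296 \left(\frac{2 + 15}{-37 - 60} + 465\right) = - 296 \left(\frac{1}{-37 - 60} \cdot 17 + 465\right) = - 296 \left(\frac{1}{-97} \cdot 17 + 465\right) = - 296 \left(\left(- \frac{1}{97}\right) 17 + 465\right) = - 296 \left(- \frac{17}{97} + 465\right) = \left(-296\right) \frac{45088}{97} = - \frac{13346048}{97}$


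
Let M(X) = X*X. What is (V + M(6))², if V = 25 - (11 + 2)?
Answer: 2304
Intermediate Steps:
M(X) = X²
V = 12 (V = 25 - 1*13 = 25 - 13 = 12)
(V + M(6))² = (12 + 6²)² = (12 + 36)² = 48² = 2304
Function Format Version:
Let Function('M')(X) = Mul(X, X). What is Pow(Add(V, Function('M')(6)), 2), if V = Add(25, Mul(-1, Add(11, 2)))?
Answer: 2304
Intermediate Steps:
Function('M')(X) = Pow(X, 2)
V = 12 (V = Add(25, Mul(-1, 13)) = Add(25, -13) = 12)
Pow(Add(V, Function('M')(6)), 2) = Pow(Add(12, Pow(6, 2)), 2) = Pow(Add(12, 36), 2) = Pow(48, 2) = 2304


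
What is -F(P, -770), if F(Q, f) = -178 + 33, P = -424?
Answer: 145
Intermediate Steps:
F(Q, f) = -145
-F(P, -770) = -1*(-145) = 145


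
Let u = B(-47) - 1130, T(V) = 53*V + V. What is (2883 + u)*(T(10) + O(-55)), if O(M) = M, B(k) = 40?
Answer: 869605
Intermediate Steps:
T(V) = 54*V
u = -1090 (u = 40 - 1130 = -1090)
(2883 + u)*(T(10) + O(-55)) = (2883 - 1090)*(54*10 - 55) = 1793*(540 - 55) = 1793*485 = 869605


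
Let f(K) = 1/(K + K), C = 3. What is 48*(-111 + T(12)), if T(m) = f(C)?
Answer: -5320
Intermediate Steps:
f(K) = 1/(2*K)
T(m) = ⅙ (T(m) = (½)/3 = (½)*(⅓) = ⅙)
48*(-111 + T(12)) = 48*(-111 + ⅙) = 48*(-665/6) = -5320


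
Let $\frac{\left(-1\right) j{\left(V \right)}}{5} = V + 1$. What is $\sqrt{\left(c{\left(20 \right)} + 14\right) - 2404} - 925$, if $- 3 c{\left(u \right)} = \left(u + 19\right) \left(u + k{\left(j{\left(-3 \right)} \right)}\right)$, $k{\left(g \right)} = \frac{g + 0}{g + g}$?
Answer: $-925 + \frac{i \sqrt{10626}}{2} \approx -925.0 + 51.541 i$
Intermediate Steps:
$j{\left(V \right)} = -5 - 5 V$ ($j{\left(V \right)} = - 5 \left(V + 1\right) = - 5 \left(1 + V\right) = -5 - 5 V$)
$k{\left(g \right)} = \frac{1}{2}$ ($k{\left(g \right)} = \frac{g}{2 g} = g \frac{1}{2 g} = \frac{1}{2}$)
$c{\left(u \right)} = - \frac{\left(\frac{1}{2} + u\right) \left(19 + u\right)}{3}$ ($c{\left(u \right)} = - \frac{\left(u + 19\right) \left(u + \frac{1}{2}\right)}{3} = - \frac{\left(19 + u\right) \left(\frac{1}{2} + u\right)}{3} = - \frac{\left(\frac{1}{2} + u\right) \left(19 + u\right)}{3}$)
$\sqrt{\left(c{\left(20 \right)} + 14\right) - 2404} - 925 = \sqrt{\left(\left(- \frac{19}{6} - 130 - \frac{20^{2}}{3}\right) + 14\right) - 2404} - 925 = \sqrt{\left(\left(- \frac{19}{6} - 130 - \frac{400}{3}\right) + 14\right) - 2404} - 925 = \sqrt{\left(- \frac{533}{2} + 14\right) - 2404} - 925 = \sqrt{- \frac{505}{2} - 2404} - 925 = \sqrt{- \frac{5313}{2}} - 925 = \frac{i \sqrt{10626}}{2} - 925 = -925 + \frac{i \sqrt{10626}}{2}$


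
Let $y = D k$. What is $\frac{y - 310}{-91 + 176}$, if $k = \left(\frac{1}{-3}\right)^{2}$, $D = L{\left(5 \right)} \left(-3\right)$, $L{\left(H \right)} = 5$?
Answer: $- \frac{11}{3} \approx -3.6667$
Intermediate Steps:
$D = -15$ ($D = 5 \left(-3\right) = -15$)
$k = \frac{1}{9}$ ($k = \left(- \frac{1}{3}\right)^{2} = \frac{1}{9} \approx 0.11111$)
$y = - \frac{5}{3}$ ($y = \left(-15\right) \frac{1}{9} = - \frac{5}{3} \approx -1.6667$)
$\frac{y - 310}{-91 + 176} = \frac{- \frac{5}{3} - 310}{-91 + 176} = - \frac{935}{3 \cdot 85} = \left(- \frac{935}{3}\right) \frac{1}{85} = - \frac{11}{3}$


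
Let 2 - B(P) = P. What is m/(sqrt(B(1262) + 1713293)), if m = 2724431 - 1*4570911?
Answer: -1846480*sqrt(1712033)/1712033 ≈ -1411.2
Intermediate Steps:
B(P) = 2 - P
m = -1846480 (m = 2724431 - 4570911 = -1846480)
m/(sqrt(B(1262) + 1713293)) = -1846480/sqrt((2 - 1*1262) + 1713293) = -1846480/sqrt((2 - 1262) + 1713293) = -1846480/sqrt(-1260 + 1713293) = -1846480*sqrt(1712033)/1712033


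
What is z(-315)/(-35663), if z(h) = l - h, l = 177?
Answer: -492/35663 ≈ -0.013796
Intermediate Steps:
z(h) = 177 - h
z(-315)/(-35663) = (177 - 1*(-315))/(-35663) = (177 + 315)*(-1/35663) = 492*(-1/35663) = -492/35663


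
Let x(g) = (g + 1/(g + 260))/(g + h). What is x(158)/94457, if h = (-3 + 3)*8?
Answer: 66045/6238318108 ≈ 1.0587e-5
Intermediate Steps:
h = 0 (h = 0*8 = 0)
x(g) = (g + 1/(260 + g))/g (x(g) = (g + 1/(g + 260))/(g + 0) = (g + 1/(260 + g))/g)
x(158)/94457 = ((1 + 158² + 260*158)/(158*(260 + 158)))/94457 = ((1/158)*(1 + 24964 + 41080)/418)*(1/94457) = ((1/158)*(1/418)*66045)*(1/94457) = (66045/66044)*(1/94457) = 66045/6238318108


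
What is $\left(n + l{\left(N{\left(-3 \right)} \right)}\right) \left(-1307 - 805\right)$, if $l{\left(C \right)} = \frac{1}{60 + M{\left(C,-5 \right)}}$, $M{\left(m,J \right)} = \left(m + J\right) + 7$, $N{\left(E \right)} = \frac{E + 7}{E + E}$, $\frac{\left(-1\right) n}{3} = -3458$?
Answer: $- \frac{503928216}{23} \approx -2.191 \cdot 10^{7}$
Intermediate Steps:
$n = 10374$ ($n = \left(-3\right) \left(-3458\right) = 10374$)
$N{\left(E \right)} = \frac{7 + E}{2 E}$
$M{\left(m,J \right)} = 7 + J + m$ ($M{\left(m,J \right)} = \left(J + m\right) + 7 = 7 + J + m$)
$l{\left(C \right)} = \frac{1}{62 + C}$ ($l{\left(C \right)} = \frac{1}{60 + \left(7 - 5 + C\right)} = \frac{1}{60 + \left(2 + C\right)} = \frac{1}{62 + C}$)
$\left(n + l{\left(N{\left(-3 \right)} \right)}\right) \left(-1307 - 805\right) = \left(10374 + \frac{1}{62 + \frac{7 - 3}{2 \left(-3\right)}}\right) \left(-1307 - 805\right) = \left(10374 + \frac{1}{62 + \frac{1}{2} \left(- \frac{1}{3}\right) 4}\right) \left(-2112\right) = \left(10374 + \frac{1}{62 - \frac{2}{3}}\right) \left(-2112\right) = \left(10374 + \frac{1}{\frac{184}{3}}\right) \left(-2112\right) = \left(10374 + \frac{3}{184}\right) \left(-2112\right) = \frac{1908819}{184} \left(-2112\right) = - \frac{503928216}{23}$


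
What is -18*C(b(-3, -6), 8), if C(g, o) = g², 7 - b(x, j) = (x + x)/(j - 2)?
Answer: -5625/8 ≈ -703.13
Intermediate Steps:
b(x, j) = 7 - 2*x/(-2 + j) (b(x, j) = 7 - (x + x)/(j - 2) = 7 - 2*x/(-2 + j))
-18*C(b(-3, -6), 8) = -18*(-14 - 2*(-3) + 7*(-6))²/(-2 - 6)² = -18*(-14 + 6 - 42)²/64 = -18*(-⅛*(-50))² = -18*(25/4)² = -18*625/16 = -5625/8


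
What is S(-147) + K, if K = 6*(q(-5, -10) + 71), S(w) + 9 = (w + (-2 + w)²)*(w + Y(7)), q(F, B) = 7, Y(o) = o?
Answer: -3087101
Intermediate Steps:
S(w) = -9 + (7 + w)*(w + (-2 + w)²) (S(w) = -9 + (w + (-2 + w)²)*(w + 7) = -9 + (w + (-2 + w)²)*(7 + w) = -9 + (7 + w)*(w + (-2 + w)²))
K = 468 (K = 6*(7 + 71) = 6*78 = 468)
S(-147) + K = (19 + (-147)³ - 17*(-147) + 4*(-147)²) + 468 = (19 - 3176523 + 2499 + 4*21609) + 468 = (19 - 3176523 + 2499 + 86436) + 468 = -3087569 + 468 = -3087101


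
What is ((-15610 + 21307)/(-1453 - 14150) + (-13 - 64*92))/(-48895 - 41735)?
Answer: 1023100/15712221 ≈ 0.065115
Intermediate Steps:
((-15610 + 21307)/(-1453 - 14150) + (-13 - 64*92))/(-48895 - 41735) = (5697/(-15603) + (-13 - 5888))/(-90630) = (5697*(-1/15603) - 5901)*(-1/90630) = (-1899/5201 - 5901)*(-1/90630) = -30693000/5201*(-1/90630) = 1023100/15712221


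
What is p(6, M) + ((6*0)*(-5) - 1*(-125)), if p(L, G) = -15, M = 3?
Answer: 110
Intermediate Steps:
p(6, M) + ((6*0)*(-5) - 1*(-125)) = -15 + ((6*0)*(-5) - 1*(-125)) = -15 + (0*(-5) + 125) = -15 + (0 + 125) = -15 + 125 = 110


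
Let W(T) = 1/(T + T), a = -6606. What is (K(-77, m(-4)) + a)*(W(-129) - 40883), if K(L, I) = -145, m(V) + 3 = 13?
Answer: 1656006955/6 ≈ 2.7600e+8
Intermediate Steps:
m(V) = 10 (m(V) = -3 + 13 = 10)
W(T) = 1/(2*T)
(K(-77, m(-4)) + a)*(W(-129) - 40883) = (-145 - 6606)*((1/2)/(-129) - 40883) = -6751*((1/2)*(-1/129) - 40883) = -6751*(-1/258 - 40883) = -6751*(-10547815/258) = 1656006955/6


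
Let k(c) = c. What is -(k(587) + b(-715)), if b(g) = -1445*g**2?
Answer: 738719538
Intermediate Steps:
-(k(587) + b(-715)) = -(587 - 1445*(-715)**2) = -(587 - 1445*511225) = -(587 - 738720125) = -1*(-738719538) = 738719538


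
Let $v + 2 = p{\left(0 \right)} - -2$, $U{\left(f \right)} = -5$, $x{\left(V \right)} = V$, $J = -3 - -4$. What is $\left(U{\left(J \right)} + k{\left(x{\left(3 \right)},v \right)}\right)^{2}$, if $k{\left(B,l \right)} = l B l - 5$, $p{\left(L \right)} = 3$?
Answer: $289$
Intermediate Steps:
$J = 1$ ($J = -3 + 4 = 1$)
$v = 3$ ($v = -2 + \left(3 - -2\right) = -2 + \left(3 + 2\right) = -2 + 5 = 3$)
$k{\left(B,l \right)} = -5 + B l^{2}$ ($k{\left(B,l \right)} = B l l - 5 = B l^{2} - 5 = -5 + B l^{2}$)
$\left(U{\left(J \right)} + k{\left(x{\left(3 \right)},v \right)}\right)^{2} = \left(-5 - \left(5 - 3 \cdot 3^{2}\right)\right)^{2} = \left(-5 + \left(-5 + 3 \cdot 9\right)\right)^{2} = \left(-5 + \left(-5 + 27\right)\right)^{2} = \left(-5 + 22\right)^{2} = 17^{2} = 289$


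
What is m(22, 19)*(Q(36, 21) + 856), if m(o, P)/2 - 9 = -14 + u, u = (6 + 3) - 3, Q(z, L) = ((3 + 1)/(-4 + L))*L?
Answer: 29272/17 ≈ 1721.9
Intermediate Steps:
Q(z, L) = 4*L/(-4 + L) (Q(z, L) = (4/(-4 + L))*L = 4*L/(-4 + L))
u = 6 (u = 9 - 3 = 6)
m(o, P) = 2 (m(o, P) = 18 + 2*(-14 + 6) = 18 + 2*(-8) = 18 - 16 = 2)
m(22, 19)*(Q(36, 21) + 856) = 2*(4*21/(-4 + 21) + 856) = 2*(4*21/17 + 856) = 2*(4*21*(1/17) + 856) = 2*(84/17 + 856) = 2*(14636/17) = 29272/17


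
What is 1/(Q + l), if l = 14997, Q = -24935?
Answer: -1/9938 ≈ -0.00010062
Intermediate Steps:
1/(Q + l) = 1/(-24935 + 14997) = 1/(-9938) = -1/9938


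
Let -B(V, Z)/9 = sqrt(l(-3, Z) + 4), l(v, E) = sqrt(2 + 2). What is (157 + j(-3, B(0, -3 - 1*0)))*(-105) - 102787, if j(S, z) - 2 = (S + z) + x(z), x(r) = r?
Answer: -119167 + 1890*sqrt(6) ≈ -1.1454e+5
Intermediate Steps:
l(v, E) = 2 (l(v, E) = sqrt(4) = 2)
B(V, Z) = -9*sqrt(6) (B(V, Z) = -9*sqrt(2 + 4) = -9*sqrt(6))
j(S, z) = 2 + S + 2*z (j(S, z) = 2 + ((S + z) + z) = 2 + (S + 2*z) = 2 + S + 2*z)
(157 + j(-3, B(0, -3 - 1*0)))*(-105) - 102787 = (157 + (2 - 3 + 2*(-9*sqrt(6))))*(-105) - 102787 = (157 + (2 - 3 - 18*sqrt(6)))*(-105) - 102787 = (157 + (-1 - 18*sqrt(6)))*(-105) - 102787 = (156 - 18*sqrt(6))*(-105) - 102787 = (-16380 + 1890*sqrt(6)) - 102787 = -119167 + 1890*sqrt(6)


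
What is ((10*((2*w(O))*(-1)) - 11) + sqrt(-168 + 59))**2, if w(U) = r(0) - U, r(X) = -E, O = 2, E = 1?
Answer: (49 + I*sqrt(109))**2 ≈ 2292.0 + 1023.2*I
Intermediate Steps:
r(X) = -1 (r(X) = -1*1 = -1)
w(U) = -1 - U
((10*((2*w(O))*(-1)) - 11) + sqrt(-168 + 59))**2 = ((10*((2*(-1 - 1*2))*(-1)) - 11) + sqrt(-168 + 59))**2 = ((10*((2*(-1 - 2))*(-1)) - 11) + sqrt(-109))**2 = ((10*((2*(-3))*(-1)) - 11) + I*sqrt(109))**2 = ((10*(-6*(-1)) - 11) + I*sqrt(109))**2 = ((10*6 - 11) + I*sqrt(109))**2 = ((60 - 11) + I*sqrt(109))**2 = (49 + I*sqrt(109))**2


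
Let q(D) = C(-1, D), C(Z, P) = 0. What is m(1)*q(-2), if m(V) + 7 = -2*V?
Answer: 0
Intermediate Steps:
q(D) = 0
m(V) = -7 - 2*V
m(1)*q(-2) = (-7 - 2*1)*0 = (-7 - 2)*0 = -9*0 = 0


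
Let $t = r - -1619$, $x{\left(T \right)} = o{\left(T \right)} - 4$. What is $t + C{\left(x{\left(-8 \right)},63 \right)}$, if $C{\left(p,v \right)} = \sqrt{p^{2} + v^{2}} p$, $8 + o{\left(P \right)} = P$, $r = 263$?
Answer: $1882 - 20 \sqrt{4369} \approx 560.03$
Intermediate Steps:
$o{\left(P \right)} = -8 + P$
$x{\left(T \right)} = -12 + T$ ($x{\left(T \right)} = \left(-8 + T\right) - 4 = -12 + T$)
$t = 1882$ ($t = 263 - -1619 = 263 + 1619 = 1882$)
$C{\left(p,v \right)} = p \sqrt{p^{2} + v^{2}}$
$t + C{\left(x{\left(-8 \right)},63 \right)} = 1882 + \left(-12 - 8\right) \sqrt{\left(-12 - 8\right)^{2} + 63^{2}} = 1882 - 20 \sqrt{\left(-20\right)^{2} + 3969} = 1882 - 20 \sqrt{400 + 3969} = 1882 - 20 \sqrt{4369}$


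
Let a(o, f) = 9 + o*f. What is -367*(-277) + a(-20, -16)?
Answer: 101988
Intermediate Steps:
a(o, f) = 9 + f*o
-367*(-277) + a(-20, -16) = -367*(-277) + (9 - 16*(-20)) = 101659 + (9 + 320) = 101659 + 329 = 101988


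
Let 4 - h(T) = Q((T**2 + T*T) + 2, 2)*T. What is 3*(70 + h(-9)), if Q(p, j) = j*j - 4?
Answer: 222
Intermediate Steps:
Q(p, j) = -4 + j**2 (Q(p, j) = j**2 - 4 = -4 + j**2)
h(T) = 4 (h(T) = 4 - (-4 + 2**2)*T = 4 - (-4 + 4)*T = 4 - 0*T = 4 - 1*0 = 4 + 0 = 4)
3*(70 + h(-9)) = 3*(70 + 4) = 3*74 = 222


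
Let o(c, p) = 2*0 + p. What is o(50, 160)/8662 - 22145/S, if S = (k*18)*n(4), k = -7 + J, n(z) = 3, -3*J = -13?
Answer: 95921515/623664 ≈ 153.80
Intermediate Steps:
J = 13/3 (J = -⅓*(-13) = 13/3 ≈ 4.3333)
o(c, p) = p (o(c, p) = 0 + p = p)
k = -8/3 (k = -7 + 13/3 = -8/3 ≈ -2.6667)
S = -144 (S = -8/3*18*3 = -48*3 = -144)
o(50, 160)/8662 - 22145/S = 160/8662 - 22145/(-144) = 160*(1/8662) - 22145*(-1/144) = 80/4331 + 22145/144 = 95921515/623664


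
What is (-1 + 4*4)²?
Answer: 225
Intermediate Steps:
(-1 + 4*4)² = (-1 + 16)² = 15² = 225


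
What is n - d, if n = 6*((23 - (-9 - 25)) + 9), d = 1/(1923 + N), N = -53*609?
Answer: 12020185/30354 ≈ 396.00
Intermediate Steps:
N = -32277
d = -1/30354 (d = 1/(1923 - 32277) = 1/(-30354) = -1/30354 ≈ -3.2945e-5)
n = 396 (n = 6*((23 - 1*(-34)) + 9) = 6*((23 + 34) + 9) = 6*(57 + 9) = 6*66 = 396)
n - d = 396 - 1*(-1/30354) = 396 + 1/30354 = 12020185/30354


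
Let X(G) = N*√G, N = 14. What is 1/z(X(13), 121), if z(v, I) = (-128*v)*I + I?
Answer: -1/5051318151 - 1792*√13/5051318151 ≈ -1.2793e-6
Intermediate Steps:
X(G) = 14*√G
z(v, I) = I - 128*I*v (z(v, I) = -128*I*v + I = I - 128*I*v)
1/z(X(13), 121) = 1/(121*(1 - 1792*√13)) = 1/(121 - 216832*√13)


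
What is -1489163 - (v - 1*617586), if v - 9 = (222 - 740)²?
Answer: -1139910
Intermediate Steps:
v = 268333 (v = 9 + (222 - 740)² = 9 + (-518)² = 9 + 268324 = 268333)
-1489163 - (v - 1*617586) = -1489163 - (268333 - 1*617586) = -1489163 - (268333 - 617586) = -1489163 - 1*(-349253) = -1489163 + 349253 = -1139910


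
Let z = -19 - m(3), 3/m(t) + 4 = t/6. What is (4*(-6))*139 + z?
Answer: -23479/7 ≈ -3354.1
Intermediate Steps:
m(t) = 3/(-4 + t/6)
z = -127/7 (z = -19 - 18/(-24 + 3) = -19 - 18/(-21) = -19 - 18*(-1)/21 = -19 - 1*(-6/7) = -19 + 6/7 = -127/7 ≈ -18.143)
(4*(-6))*139 + z = (4*(-6))*139 - 127/7 = -24*139 - 127/7 = -3336 - 127/7 = -23479/7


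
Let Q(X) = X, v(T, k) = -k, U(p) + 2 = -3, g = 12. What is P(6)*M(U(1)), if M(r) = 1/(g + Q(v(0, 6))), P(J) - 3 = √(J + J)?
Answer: ½ + √3/3 ≈ 1.0774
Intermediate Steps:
U(p) = -5 (U(p) = -2 - 3 = -5)
P(J) = 3 + √2*√J (P(J) = 3 + √(J + J) = 3 + √(2*J) = 3 + √2*√J)
M(r) = ⅙ (M(r) = 1/(12 - 1*6) = 1/(12 - 6) = 1/6 = ⅙)
P(6)*M(U(1)) = (3 + √2*√6)*(⅙) = (3 + 2*√3)*(⅙) = ½ + √3/3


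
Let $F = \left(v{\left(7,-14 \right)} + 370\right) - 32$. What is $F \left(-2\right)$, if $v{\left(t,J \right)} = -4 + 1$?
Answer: $-670$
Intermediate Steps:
$v{\left(t,J \right)} = -3$
$F = 335$ ($F = \left(-3 + 370\right) - 32 = 367 - 32 = 335$)
$F \left(-2\right) = 335 \left(-2\right) = -670$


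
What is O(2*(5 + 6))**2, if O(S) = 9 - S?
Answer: 169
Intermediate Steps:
O(2*(5 + 6))**2 = (9 - 2*(5 + 6))**2 = (9 - 2*11)**2 = (9 - 1*22)**2 = (9 - 22)**2 = (-13)**2 = 169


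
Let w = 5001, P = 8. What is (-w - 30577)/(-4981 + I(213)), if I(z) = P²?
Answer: 35578/4917 ≈ 7.2357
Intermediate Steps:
I(z) = 64 (I(z) = 8² = 64)
(-w - 30577)/(-4981 + I(213)) = (-1*5001 - 30577)/(-4981 + 64) = (-5001 - 30577)/(-4917) = -35578*(-1/4917) = 35578/4917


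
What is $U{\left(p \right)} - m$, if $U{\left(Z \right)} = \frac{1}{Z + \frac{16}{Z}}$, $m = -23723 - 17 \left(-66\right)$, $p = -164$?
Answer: $\frac{152059487}{6728} \approx 22601.0$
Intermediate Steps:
$m = -22601$ ($m = -23723 - -1122 = -23723 + 1122 = -22601$)
$U{\left(p \right)} - m = - \frac{164}{16 + \left(-164\right)^{2}} - -22601 = - \frac{164}{16 + 26896} + 22601 = - \frac{164}{26912} + 22601 = \left(-164\right) \frac{1}{26912} + 22601 = - \frac{41}{6728} + 22601 = \frac{152059487}{6728}$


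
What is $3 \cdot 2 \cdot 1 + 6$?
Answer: $12$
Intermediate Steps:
$3 \cdot 2 \cdot 1 + 6 = 3 \cdot 2 + 6 = 6 + 6 = 12$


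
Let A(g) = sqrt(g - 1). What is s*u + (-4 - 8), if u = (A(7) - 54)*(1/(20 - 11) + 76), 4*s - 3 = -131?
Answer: 131508 - 21920*sqrt(6)/9 ≈ 1.2554e+5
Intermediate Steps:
s = -32 (s = 3/4 + (1/4)*(-131) = 3/4 - 131/4 = -32)
A(g) = sqrt(-1 + g)
u = -4110 + 685*sqrt(6)/9 (u = (sqrt(-1 + 7) - 54)*(1/(20 - 11) + 76) = (sqrt(6) - 54)*(1/9 + 76) = (-54 + sqrt(6))*(1/9 + 76) = (-54 + sqrt(6))*(685/9) = -4110 + 685*sqrt(6)/9 ≈ -3923.6)
s*u + (-4 - 8) = -32*(-4110 + 685*sqrt(6)/9) + (-4 - 8) = (131520 - 21920*sqrt(6)/9) - 12 = 131508 - 21920*sqrt(6)/9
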